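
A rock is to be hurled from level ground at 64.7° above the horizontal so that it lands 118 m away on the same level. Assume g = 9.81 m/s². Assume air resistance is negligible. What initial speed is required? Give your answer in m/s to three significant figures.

On level ground R = v₀² sin 2θ / g ⇒ v₀ = √(gR / sin 2θ).
v₀ = √(9.81 × 118 / sin 129.4°) = √(1158 / 0.7727) = √1498.0 = 38.70 m/s.

38.7 m/s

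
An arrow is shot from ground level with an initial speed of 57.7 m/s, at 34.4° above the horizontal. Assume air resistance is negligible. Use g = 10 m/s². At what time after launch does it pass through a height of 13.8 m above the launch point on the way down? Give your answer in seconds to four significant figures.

6.065 s

Components: vₓ = 57.70 cos 34.4° = 47.61 m/s, v_y0 = 57.70 sin 34.4° = 32.60 m/s.
Height y(t) = 32.60 t − 5.000 t² = 13.8 gives 5.000 t² − 32.60 t + 13.8 = 0.
t = [32.60 ± √(32.60² − 2·10.0·13.8)] / 10.0 = (32.60 ± 28.05) / 10.0, so t = 0.4551 s or t = 6.065 s.
The descending-branch root is 6.065 s.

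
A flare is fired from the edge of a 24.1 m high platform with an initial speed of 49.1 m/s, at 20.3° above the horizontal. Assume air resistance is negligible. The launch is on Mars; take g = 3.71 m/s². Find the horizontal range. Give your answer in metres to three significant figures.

480 m

Resolve: vₓ = 49.10 cos 20.3° = 46.05 m/s and v_y0 = 49.10 sin 20.3° = 17.03 m/s.
With up positive and y = 0 at the ground: y(t) = 24.1 + (17.03) t − 1.855 t². Setting y = 0 and taking the positive root: t = [17.03 + √(17.03² + 2·3.71·24.1)] / 3.71 = (17.03 + 21.66) / 3.71 = 10.43 s.
Horizontal distance: R = vₓ t = 46.05 × 10.43 = 480.3 m.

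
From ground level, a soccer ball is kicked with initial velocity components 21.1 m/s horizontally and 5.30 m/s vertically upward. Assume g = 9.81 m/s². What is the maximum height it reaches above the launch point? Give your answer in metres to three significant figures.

1.43 m

At the apex v_y = 0, so H = v_y0²/(2g) = 5.300²/19.62 = 1.432 m.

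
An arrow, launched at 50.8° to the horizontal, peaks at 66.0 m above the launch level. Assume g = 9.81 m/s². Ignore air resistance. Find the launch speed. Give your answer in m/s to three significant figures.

46.4 m/s

At the peak v_y = 0, so v_y0 = √(2gH) = √(2 × 9.81 × 66.0) = 35.98 m/s.
v_y0 = v₀ sin θ ⇒ v₀ = 35.98 / sin 50.8° = 46.44 m/s.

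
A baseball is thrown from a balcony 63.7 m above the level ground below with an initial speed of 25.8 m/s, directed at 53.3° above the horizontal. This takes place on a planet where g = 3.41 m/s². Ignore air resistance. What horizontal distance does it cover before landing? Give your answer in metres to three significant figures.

226 m

vₓ = 25.80 cos 53.3° = 15.42 m/s; v_y0 = 25.80 sin 53.3° = 20.69 m/s.
The projectile lands when y = 63.7 + (20.69) t − ½·3.41·t² = 0. Positive root: t = (20.69 + √(20.69² + 2·3.41·63.7)) / 3.41 = (20.69 + 29.37) / 3.41 = 14.68 s.
Horizontal distance: R = vₓ t = 15.42 × 14.68 = 226.3 m.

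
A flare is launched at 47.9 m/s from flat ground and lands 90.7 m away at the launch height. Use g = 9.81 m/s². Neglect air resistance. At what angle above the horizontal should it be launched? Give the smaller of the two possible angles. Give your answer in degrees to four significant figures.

11.41°

R = v₀² sin 2θ / g gives sin 2θ = gR/v₀² = 9.81·90.7/47.9² = 0.3878.
2θ = 22.82° or 180° − 22.82° = 157.2°, so θ = 11.41° or 78.59°.
The smaller angle is 11.41°.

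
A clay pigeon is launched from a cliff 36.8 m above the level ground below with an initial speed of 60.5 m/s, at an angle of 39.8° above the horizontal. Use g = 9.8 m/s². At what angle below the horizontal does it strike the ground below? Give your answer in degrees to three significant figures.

45.4°

Resolve: vₓ = 60.50 cos 39.8° = 46.48 m/s and v_y0 = 60.50 sin 39.8° = 38.73 m/s.
Vertical motion (up positive, ground at y = 0): 4.900 t² − (38.73) t − 36.8 = 0, so t = (38.73 + √(38.73² + 2·9.80·36.8)) / 9.80 = (38.73 + 47.13) / 9.80 = 8.761 s.
At impact: v_y = v_y0 − g t = −47.13 m/s; vₓ = 46.48 m/s.
Angle below horizontal: arctan(|v_y|/vₓ) = arctan(47.13/46.48) = 45.40°.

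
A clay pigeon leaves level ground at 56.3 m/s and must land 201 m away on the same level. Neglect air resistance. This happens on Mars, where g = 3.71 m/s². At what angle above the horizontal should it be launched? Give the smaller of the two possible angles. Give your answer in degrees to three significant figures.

From R = (v₀²/g) sin 2θ: sin 2θ = 3.71 × 201 / 3169.7 = 0.2353.
2θ = 13.61° or 180° − 13.61° = 166.4°, so θ = 6.804° or 83.20°.
The smaller angle is 6.804°.

6.80°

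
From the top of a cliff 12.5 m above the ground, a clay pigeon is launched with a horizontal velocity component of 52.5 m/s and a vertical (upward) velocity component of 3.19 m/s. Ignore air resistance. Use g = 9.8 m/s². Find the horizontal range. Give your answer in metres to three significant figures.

103 m

Vertical motion (up positive, ground at y = 0): 4.900 t² − (3.190) t − 12.5 = 0, so t = (3.190 + √(3.190² + 2·9.80·12.5)) / 9.80 = (3.190 + 15.97) / 9.80 = 1.956 s.
Horizontal distance: R = vₓ t = 52.50 × 1.956 = 102.7 m.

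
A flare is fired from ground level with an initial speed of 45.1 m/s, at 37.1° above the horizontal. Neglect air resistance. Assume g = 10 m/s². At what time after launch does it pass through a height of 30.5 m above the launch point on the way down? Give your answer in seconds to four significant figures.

vₓ = 45.10 cos 37.1° = 35.97 m/s; v_y0 = 45.10 sin 37.1° = 27.20 m/s.
Set y = v_y0 t − ½ g t² = 30.5: 5.000 t² − 27.20 t + 30.5 = 0.
Quadratic formula: t = (27.20 ± √130.09) / 10.0 = (27.20 ± 11.41) / 10.0 → t = 1.580 s or 3.861 s.
The descending-branch root is 3.861 s.

3.861 s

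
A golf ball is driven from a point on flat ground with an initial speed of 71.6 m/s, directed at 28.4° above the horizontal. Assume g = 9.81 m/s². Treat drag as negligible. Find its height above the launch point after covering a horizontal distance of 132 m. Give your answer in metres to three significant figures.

Components: vₓ = 71.60 cos 28.4° = 62.98 m/s, v_y0 = 71.60 sin 28.4° = 34.05 m/s.
At x = 132 m, t = x/vₓ = 132/62.98 = 2.096 s.
Height: y = v_y0 t − ½ g t² = 34.05 × 2.096 − 4.905 × 2.096² = 71.37 − 21.54 = 49.83 m.

49.8 m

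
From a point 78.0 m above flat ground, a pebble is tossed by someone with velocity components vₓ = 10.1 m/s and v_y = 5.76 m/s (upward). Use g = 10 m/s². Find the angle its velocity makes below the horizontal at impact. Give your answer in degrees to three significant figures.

Vertical motion (up positive, ground at y = 0): 5.000 t² − (5.760) t − 78.0 = 0, so t = (5.760 + √(5.760² + 2·10.0·78.0)) / 10.0 = (5.760 + 39.91) / 10.0 = 4.567 s.
At impact: v_y = v_y0 − g t = −39.91 m/s; vₓ = 10.10 m/s.
Angle below horizontal: arctan(|v_y|/vₓ) = arctan(39.91/10.10) = 75.80°.

75.8°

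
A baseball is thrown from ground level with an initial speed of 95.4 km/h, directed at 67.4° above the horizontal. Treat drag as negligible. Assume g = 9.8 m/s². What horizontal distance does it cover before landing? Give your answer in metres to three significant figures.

50.8 m

Convert: 95.4 km/h = 95.4/3.6 = 26.50 m/s.
Horizontal component vₓ = 26.50 cos 67.4° = 10.18 m/s; vertical v_y0 = 26.50 sin 67.4° = 24.47 m/s.
Time aloft: T = 2 v_y0 / g = 2 × 24.47 / 9.80 = 4.993 s.
Range: R = vₓ T = 10.18 × 4.993 = 50.85 m.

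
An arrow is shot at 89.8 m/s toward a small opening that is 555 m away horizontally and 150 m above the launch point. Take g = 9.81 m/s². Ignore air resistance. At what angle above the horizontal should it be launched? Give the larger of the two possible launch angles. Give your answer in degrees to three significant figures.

64.6°

Trajectory: y = x tanθ − g x² (1 + tan²θ)/(2v₀²). With x = 555, y = 150, v₀ = 89.8, g = 9.81:
187.4 tan²θ − 555 tanθ + (337.4) = 0.
tanθ = [555 ± √(555² − 4 × 187.4 × (337.4))] / (2 × 187.4) = (555 ± 234.9) / 374.7, giving tanθ = 0.8541 or 2.108.
θ = 40.50° or 64.62°; the larger is 64.62°.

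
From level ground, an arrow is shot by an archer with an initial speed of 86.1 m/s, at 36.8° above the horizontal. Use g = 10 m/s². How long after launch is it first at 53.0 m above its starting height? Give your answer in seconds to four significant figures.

Resolve: vₓ = 86.10 cos 36.8° = 68.94 m/s and v_y0 = 86.10 sin 36.8° = 51.58 m/s.
Set y = v_y0 t − ½ g t² = 53.0: 5.000 t² − 51.58 t + 53.0 = 0.
Quadratic formula: t = (51.58 ± √1600.1) / 10.0 = (51.58 ± 40.00) / 10.0 → t = 1.157 s or 9.158 s.
The first (ascending) time is 1.157 s.

1.157 s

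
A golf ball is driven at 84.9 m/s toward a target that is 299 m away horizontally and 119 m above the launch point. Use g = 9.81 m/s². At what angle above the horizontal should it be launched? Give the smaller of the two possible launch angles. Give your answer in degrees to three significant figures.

35.1°

Trajectory: y = x tanθ − g x² (1 + tan²θ)/(2v₀²). With x = 299, y = 119, v₀ = 84.9, g = 9.81:
60.84 tan²θ − 299 tanθ + (179.8) = 0.
tanθ = [299 ± √(299² − 4 × 60.84 × (179.8))] / (2 × 60.84) = (299 ± 213.6) / 121.7, giving tanθ = 0.7016 or 4.213.
θ = 35.05° or 76.65°; the smaller is 35.05°.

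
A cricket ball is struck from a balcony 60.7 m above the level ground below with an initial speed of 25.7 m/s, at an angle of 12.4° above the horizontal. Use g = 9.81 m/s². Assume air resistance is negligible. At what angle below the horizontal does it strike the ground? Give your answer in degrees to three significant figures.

Resolve: vₓ = 25.70 cos 12.4° = 25.10 m/s and v_y0 = 25.70 sin 12.4° = 5.519 m/s.
With up positive and y = 0 at the ground: y(t) = 60.7 + (5.519) t − 4.905 t². Setting y = 0 and taking the positive root: t = [5.519 + √(5.519² + 2·9.81·60.7)] / 9.81 = (5.519 + 34.95) / 9.81 = 4.125 s.
At impact: v_y = v_y0 − g t = −34.95 m/s; vₓ = 25.10 m/s.
Angle below horizontal: arctan(|v_y|/vₓ) = arctan(34.95/25.10) = 54.31°.

54.3°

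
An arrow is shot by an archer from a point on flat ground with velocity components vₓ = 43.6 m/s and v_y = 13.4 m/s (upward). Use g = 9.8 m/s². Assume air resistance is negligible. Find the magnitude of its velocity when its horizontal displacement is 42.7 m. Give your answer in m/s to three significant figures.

43.8 m/s

At x = 42.7 m, t = x/vₓ = 42.7/43.60 = 0.9794 s.
Vertical velocity there: v_y = v_y0 − g t = 13.40 − 9.80 × 0.9794 = 3.802 m/s.
Speed: √(vₓ² + v_y²) = √(43.60² + 3.802²) = 43.77 m/s.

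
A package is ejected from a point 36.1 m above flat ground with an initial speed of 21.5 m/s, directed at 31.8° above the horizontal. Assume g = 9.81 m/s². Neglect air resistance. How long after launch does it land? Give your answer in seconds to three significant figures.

4.10 s

Horizontal component vₓ = 21.50 cos 31.8° = 18.27 m/s; vertical v_y0 = 21.50 sin 31.8° = 11.33 m/s.
The projectile lands when y = 36.1 + (11.33) t − ½·9.81·t² = 0. Positive root: t = (11.33 + √(11.33² + 2·9.81·36.1)) / 9.81 = (11.33 + 28.92) / 9.81 = 4.103 s.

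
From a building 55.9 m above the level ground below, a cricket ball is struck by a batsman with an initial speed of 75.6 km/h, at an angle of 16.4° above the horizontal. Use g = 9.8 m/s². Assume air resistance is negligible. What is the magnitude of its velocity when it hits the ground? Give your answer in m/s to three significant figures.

Convert: 75.6 km/h = 75.6/3.6 = 21.00 m/s.
Horizontal component vₓ = 21.00 cos 16.4° = 20.15 m/s; vertical v_y0 = 21.00 sin 16.4° = 5.929 m/s.
Vertical motion (up positive, ground at y = 0): 4.900 t² − (5.929) t − 55.9 = 0, so t = (5.929 + √(5.929² + 2·9.80·55.9)) / 9.80 = (5.929 + 33.63) / 9.80 = 4.036 s.
Vertical velocity at impact: v_y = v_y0 − g t = 5.929 − 9.80 × 4.036 = −33.63 m/s.
Speed: |v| = √(vₓ² + v_y²) = √(20.15² + 33.63²) = 39.20 m/s.

39.2 m/s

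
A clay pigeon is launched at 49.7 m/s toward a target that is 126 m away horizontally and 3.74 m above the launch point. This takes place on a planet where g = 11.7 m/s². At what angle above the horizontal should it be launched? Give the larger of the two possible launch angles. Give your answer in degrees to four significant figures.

Trajectory: y = x tanθ − g x² (1 + tan²θ)/(2v₀²). With x = 126, y = 3.74, v₀ = 49.7, g = 11.7:
37.60 tan²θ − 126 tanθ + (41.34) = 0.
tanθ = [126 ± √(126² − 4 × 37.60 × (41.34))] / (2 × 37.60) = (126 ± 98.28) / 75.20, giving tanθ = 0.3686 or 2.982.
θ = 20.24° or 71.46°; the larger is 71.46°.

71.46°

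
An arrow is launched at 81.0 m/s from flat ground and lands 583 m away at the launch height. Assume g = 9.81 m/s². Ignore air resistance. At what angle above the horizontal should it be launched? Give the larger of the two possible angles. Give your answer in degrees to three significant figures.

59.7°

R = v₀² sin 2θ / g gives sin 2θ = gR/v₀² = 9.81·583/81.0² = 0.8717.
2θ = 60.66° or 180° − 60.66° = 119.3°, so θ = 30.33° or 59.67°.
The larger angle is 59.67°.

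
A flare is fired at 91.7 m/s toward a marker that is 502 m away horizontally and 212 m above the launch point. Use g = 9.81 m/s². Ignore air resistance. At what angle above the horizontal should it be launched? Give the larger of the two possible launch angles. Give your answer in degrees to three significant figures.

Trajectory: y = x tanθ − g x² (1 + tan²θ)/(2v₀²). With x = 502, y = 212, v₀ = 91.7, g = 9.81:
147.0 tan²θ − 502 tanθ + (359.0) = 0.
tanθ = [502 ± √(502² − 4 × 147.0 × (359.0))] / (2 × 147.0) = (502 ± 202.3) / 294.0, giving tanθ = 1.019 or 2.396.
θ = 45.55° or 67.34°; the larger is 67.34°.

67.3°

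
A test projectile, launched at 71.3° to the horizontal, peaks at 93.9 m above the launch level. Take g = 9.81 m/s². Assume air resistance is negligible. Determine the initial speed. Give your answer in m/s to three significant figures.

45.3 m/s

At the peak v_y = 0, so v_y0 = √(2gH) = √(2 × 9.81 × 93.9) = 42.92 m/s.
v_y0 = v₀ sin θ ⇒ v₀ = 42.92 / sin 71.3° = 45.31 m/s.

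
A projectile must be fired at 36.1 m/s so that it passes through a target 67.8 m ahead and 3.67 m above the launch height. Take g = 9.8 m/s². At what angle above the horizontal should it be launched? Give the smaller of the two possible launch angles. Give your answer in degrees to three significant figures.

18.7°

Trajectory: y = x tanθ − g x² (1 + tan²θ)/(2v₀²). With x = 67.8, y = 3.67, v₀ = 36.1, g = 9.80:
17.28 tan²θ − 67.8 tanθ + (20.95) = 0.
tanθ = [67.8 ± √(67.8² − 4 × 17.28 × (20.95))] / (2 × 17.28) = (67.8 ± 56.11) / 34.57, giving tanθ = 0.3382 or 3.585.
θ = 18.69° or 74.41°; the smaller is 18.69°.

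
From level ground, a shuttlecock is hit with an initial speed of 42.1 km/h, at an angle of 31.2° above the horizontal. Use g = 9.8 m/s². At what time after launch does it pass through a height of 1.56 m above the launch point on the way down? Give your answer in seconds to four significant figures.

Convert: 42.1 km/h = 42.1/3.6 = 11.69 m/s.
Horizontal component vₓ = 11.69 cos 31.2° = 10.00 m/s; vertical v_y0 = 11.69 sin 31.2° = 6.058 m/s.
Height y(t) = 6.058 t − 4.900 t² = 1.56 gives 4.900 t² − 6.058 t + 1.56 = 0.
Quadratic formula: t = (6.058 ± √6.1238) / 9.80 = (6.058 ± 2.475) / 9.80 → t = 0.3657 s or 0.8707 s.
The descending-branch root is 0.8707 s.

0.8707 s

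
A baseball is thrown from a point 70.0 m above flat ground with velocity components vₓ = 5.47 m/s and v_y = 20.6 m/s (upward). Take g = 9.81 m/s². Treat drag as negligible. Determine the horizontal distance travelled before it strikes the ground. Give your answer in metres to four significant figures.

35.13 m

With up positive and y = 0 at the ground: y(t) = 70.0 + (20.60) t − 4.905 t². Setting y = 0 and taking the positive root: t = [20.60 + √(20.60² + 2·9.81·70.0)] / 9.81 = (20.60 + 42.40) / 9.81 = 6.422 s.
Horizontal distance: R = vₓ t = 5.470 × 6.422 = 35.13 m.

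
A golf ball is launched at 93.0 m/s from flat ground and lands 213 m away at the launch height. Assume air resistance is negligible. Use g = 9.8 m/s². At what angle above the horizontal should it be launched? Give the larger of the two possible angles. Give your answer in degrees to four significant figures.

83.02°

Level-ground range R = v₀² sin(2θ)/g ⇒ sin(2θ) = gR/v₀² = 9.80 × 213 / 93.0² = 0.2413.
2θ = 13.97° or 180° − 13.97° = 166.0°, so θ = 6.983° or 83.02°.
The larger angle is 83.02°.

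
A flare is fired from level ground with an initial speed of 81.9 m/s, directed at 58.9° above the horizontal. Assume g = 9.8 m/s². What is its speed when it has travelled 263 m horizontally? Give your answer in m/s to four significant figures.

Resolve: vₓ = 81.90 cos 58.9° = 42.30 m/s and v_y0 = 81.90 sin 58.9° = 70.13 m/s.
Time to reach x = 263 m: t = x/vₓ = 263/42.30 = 6.217 s.
Vertical velocity there: v_y = v_y0 − g t = 70.13 − 9.80 × 6.217 = 9.203 m/s.
Speed: √(vₓ² + v_y²) = √(42.30² + 9.203²) = 43.29 m/s.

43.29 m/s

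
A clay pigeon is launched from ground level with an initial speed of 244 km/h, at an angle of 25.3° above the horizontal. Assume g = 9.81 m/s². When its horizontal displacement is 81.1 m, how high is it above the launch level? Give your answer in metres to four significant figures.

29.74 m

Convert: 244 km/h = 244/3.6 = 67.78 m/s.
Horizontal component vₓ = 67.78 cos 25.3° = 61.28 m/s; vertical v_y0 = 67.78 sin 25.3° = 28.97 m/s.
x = vₓ t ⇒ t = 81.1/61.28 = 1.324 s.
Height: y = v_y0 t − ½ g t² = 28.97 × 1.324 − 4.905 × 1.324² = 38.34 − 8.592 = 29.74 m.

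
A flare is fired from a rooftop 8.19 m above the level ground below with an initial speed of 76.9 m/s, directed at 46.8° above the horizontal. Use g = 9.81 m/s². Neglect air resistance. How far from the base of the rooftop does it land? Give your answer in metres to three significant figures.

609 m

Components: vₓ = 76.90 cos 46.8° = 52.64 m/s, v_y0 = 76.90 sin 46.8° = 56.06 m/s.
Vertical motion (up positive, ground at y = 0): 4.905 t² − (56.06) t − 8.19 = 0, so t = (56.06 + √(56.06² + 2·9.81·8.19)) / 9.81 = (56.06 + 57.47) / 9.81 = 11.57 s.
Horizontal distance: R = vₓ t = 52.64 × 11.57 = 609.2 m.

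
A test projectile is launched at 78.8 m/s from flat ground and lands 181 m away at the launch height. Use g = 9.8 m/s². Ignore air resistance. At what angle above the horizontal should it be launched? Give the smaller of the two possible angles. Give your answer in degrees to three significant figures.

8.30°

Level-ground range R = v₀² sin(2θ)/g ⇒ sin(2θ) = gR/v₀² = 9.80 × 181 / 78.8² = 0.2857.
2θ = 16.60° or 180° − 16.60° = 163.4°, so θ = 8.299° or 81.70°.
The smaller angle is 8.299°.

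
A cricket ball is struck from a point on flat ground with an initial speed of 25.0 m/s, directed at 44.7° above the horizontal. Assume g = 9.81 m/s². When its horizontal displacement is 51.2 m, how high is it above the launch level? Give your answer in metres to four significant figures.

9.947 m

Horizontal component vₓ = 25.00 cos 44.7° = 17.77 m/s; vertical v_y0 = 25.00 sin 44.7° = 17.58 m/s.
x = vₓ t ⇒ t = 51.2/17.77 = 2.881 s.
Height: y = v_y0 t − ½ g t² = 17.58 × 2.881 − 4.905 × 2.881² = 50.67 − 40.72 = 9.947 m.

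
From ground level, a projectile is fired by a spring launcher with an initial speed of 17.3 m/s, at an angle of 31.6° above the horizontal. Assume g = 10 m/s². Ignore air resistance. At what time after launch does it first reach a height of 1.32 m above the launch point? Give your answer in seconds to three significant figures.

Horizontal component vₓ = 17.30 cos 31.6° = 14.73 m/s; vertical v_y0 = 17.30 sin 31.6° = 9.065 m/s.
Require v_y0 t − ½ g t² = 1.32, i.e. 5.000 t² − 9.065 t + 1.32 = 0.
Quadratic formula: t = (9.065 ± √55.773) / 10.0 = (9.065 ± 7.468) / 10.0 → t = 0.1597 s or 1.653 s.
The first (ascending) time is 0.1597 s.

0.160 s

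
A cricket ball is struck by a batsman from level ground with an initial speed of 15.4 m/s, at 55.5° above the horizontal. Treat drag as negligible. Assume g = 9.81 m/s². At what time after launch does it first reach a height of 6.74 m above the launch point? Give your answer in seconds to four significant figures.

Components: vₓ = 15.40 cos 55.5° = 8.723 m/s, v_y0 = 15.40 sin 55.5° = 12.69 m/s.
Set y = v_y0 t − ½ g t² = 6.74: 4.905 t² − 12.69 t + 6.74 = 0.
t = [12.69 ± √(12.69² − 2·9.81·6.74)] / 9.81 = (12.69 ± 5.370) / 9.81, so t = 0.7463 s or t = 1.841 s.
The first (ascending) time is 0.7463 s.

0.7463 s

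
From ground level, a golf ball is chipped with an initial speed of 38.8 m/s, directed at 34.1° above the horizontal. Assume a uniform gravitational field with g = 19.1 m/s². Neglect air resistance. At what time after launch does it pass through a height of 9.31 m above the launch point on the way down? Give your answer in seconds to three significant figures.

Resolve: vₓ = 38.80 cos 34.1° = 32.13 m/s and v_y0 = 38.80 sin 34.1° = 21.75 m/s.
Height y(t) = 21.75 t − 9.550 t² = 9.31 gives 9.550 t² − 21.75 t + 9.31 = 0.
Quadratic formula: t = (21.75 ± √117.54) / 19.1 = (21.75 ± 10.84) / 19.1 → t = 0.5713 s or 1.707 s.
The descending-branch root is 1.707 s.

1.71 s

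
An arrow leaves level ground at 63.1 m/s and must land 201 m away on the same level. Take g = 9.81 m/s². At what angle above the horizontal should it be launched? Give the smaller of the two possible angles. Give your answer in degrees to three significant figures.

14.8°

R = v₀² sin 2θ / g gives sin 2θ = gR/v₀² = 9.81·201/63.1² = 0.4952.
2θ = 29.68° or 180° − 29.68° = 150.3°, so θ = 14.84° or 75.16°.
The smaller angle is 14.84°.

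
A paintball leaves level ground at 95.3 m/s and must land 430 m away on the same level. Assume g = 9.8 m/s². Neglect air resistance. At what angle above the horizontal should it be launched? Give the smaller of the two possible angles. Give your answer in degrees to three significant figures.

13.8°

R = v₀² sin 2θ / g gives sin 2θ = gR/v₀² = 9.80·430/95.3² = 0.4640.
2θ = 27.64° or 180° − 27.64° = 152.4°, so θ = 13.82° or 76.18°.
The smaller angle is 13.82°.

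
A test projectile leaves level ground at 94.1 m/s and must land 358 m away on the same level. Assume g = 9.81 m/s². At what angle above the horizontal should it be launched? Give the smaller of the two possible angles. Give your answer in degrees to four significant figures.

From R = (v₀²/g) sin 2θ: sin 2θ = 9.81 × 358 / 8854.8 = 0.3966.
2θ = 23.37° or 180° − 23.37° = 156.6°, so θ = 11.68° or 78.32°.
The smaller angle is 11.68°.

11.68°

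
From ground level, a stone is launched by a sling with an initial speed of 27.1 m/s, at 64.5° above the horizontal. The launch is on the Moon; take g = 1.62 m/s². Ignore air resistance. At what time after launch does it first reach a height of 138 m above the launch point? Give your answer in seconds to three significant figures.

7.51 s

Horizontal component vₓ = 27.10 cos 64.5° = 11.67 m/s; vertical v_y0 = 27.10 sin 64.5° = 24.46 m/s.
Height y(t) = 24.46 t − 0.8100 t² = 138 gives 0.8100 t² − 24.46 t + 138 = 0.
t = [24.46 ± √(24.46² − 2·1.62·138)] / 1.62 = (24.46 ± 12.30) / 1.62, so t = 7.509 s or t = 22.69 s.
The first (ascending) time is 7.509 s.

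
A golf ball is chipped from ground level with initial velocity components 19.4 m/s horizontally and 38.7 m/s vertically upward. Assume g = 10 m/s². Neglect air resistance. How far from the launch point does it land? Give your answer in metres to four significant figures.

Flight time T = 2 v_y0 / g = 7.740 s.
Range: R = vₓ T = 19.40 × 7.740 = 150.2 m.

150.2 m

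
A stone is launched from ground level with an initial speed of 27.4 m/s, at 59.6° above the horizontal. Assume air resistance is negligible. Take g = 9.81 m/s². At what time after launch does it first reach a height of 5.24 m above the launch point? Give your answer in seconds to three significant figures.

0.233 s

Resolve: vₓ = 27.40 cos 59.6° = 13.87 m/s and v_y0 = 27.40 sin 59.6° = 23.63 m/s.
Require v_y0 t − ½ g t² = 5.24, i.e. 4.905 t² − 23.63 t + 5.24 = 0.
t = [23.63 ± √(23.63² − 2·9.81·5.24)] / 9.81 = (23.63 ± 21.35) / 9.81, so t = 0.2330 s or t = 4.585 s.
The first (ascending) time is 0.2330 s.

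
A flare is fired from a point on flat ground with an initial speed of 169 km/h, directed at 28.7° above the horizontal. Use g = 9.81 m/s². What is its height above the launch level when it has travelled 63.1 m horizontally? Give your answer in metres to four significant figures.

23.03 m

Convert: 169 km/h = 169/3.6 = 46.94 m/s.
Resolve: vₓ = 46.94 cos 28.7° = 41.18 m/s and v_y0 = 46.94 sin 28.7° = 22.54 m/s.
x = vₓ t ⇒ t = 63.1/41.18 = 1.532 s.
Height: y = v_y0 t − ½ g t² = 22.54 × 1.532 − 4.905 × 1.532² = 34.55 − 11.52 = 23.03 m.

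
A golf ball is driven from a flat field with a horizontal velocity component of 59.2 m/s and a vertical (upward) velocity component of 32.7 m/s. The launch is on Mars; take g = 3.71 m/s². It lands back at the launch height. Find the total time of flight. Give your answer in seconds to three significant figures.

Time of flight on level ground: T = 2 v_y0 / g = 2 × 32.70 / 3.71 = 17.63 s.

17.6 s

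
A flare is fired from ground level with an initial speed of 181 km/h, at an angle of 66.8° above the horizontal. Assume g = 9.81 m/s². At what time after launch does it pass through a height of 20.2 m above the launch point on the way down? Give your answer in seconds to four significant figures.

8.962 s

Convert: 181 km/h = 181/3.6 = 50.28 m/s.
Horizontal component vₓ = 50.28 cos 66.8° = 19.81 m/s; vertical v_y0 = 50.28 sin 66.8° = 46.21 m/s.
Require v_y0 t − ½ g t² = 20.2, i.e. 4.905 t² − 46.21 t + 20.2 = 0.
Quadratic formula: t = (46.21 ± √1739.2) / 9.81 = (46.21 ± 41.70) / 9.81 → t = 0.4595 s or 8.962 s.
The descending-branch root is 8.962 s.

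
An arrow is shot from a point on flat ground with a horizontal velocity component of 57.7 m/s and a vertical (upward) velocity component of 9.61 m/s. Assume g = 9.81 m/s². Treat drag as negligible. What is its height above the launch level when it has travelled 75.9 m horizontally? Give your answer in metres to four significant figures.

4.154 m

Time to reach x = 75.9 m: t = x/vₓ = 75.9/57.70 = 1.315 s.
Height: y = v_y0 t − ½ g t² = 9.610 × 1.315 − 4.905 × 1.315² = 12.64 − 8.487 = 4.154 m.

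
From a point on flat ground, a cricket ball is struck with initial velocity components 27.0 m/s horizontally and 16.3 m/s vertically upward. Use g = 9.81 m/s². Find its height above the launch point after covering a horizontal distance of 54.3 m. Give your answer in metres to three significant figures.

12.9 m

x = vₓ t ⇒ t = 54.3/27.00 = 2.011 s.
Height: y = v_y0 t − ½ g t² = 16.30 × 2.011 − 4.905 × 2.011² = 32.78 − 19.84 = 12.94 m.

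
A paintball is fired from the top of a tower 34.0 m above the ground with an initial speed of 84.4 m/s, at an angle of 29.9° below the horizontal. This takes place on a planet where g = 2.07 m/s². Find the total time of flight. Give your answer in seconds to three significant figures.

Horizontal component vₓ = 84.40 cos 29.9° = 73.17 m/s; vertical v_y0 = −42.07 m/s (downward).
Vertical motion (up positive, ground at y = 0): 1.035 t² − (−42.07) t − 34.0 = 0, so t = (−42.07 + √(42.07² + 2·2.07·34.0)) / 2.07 = (−42.07 + 43.71) / 2.07 = 0.7927 s.

0.793 s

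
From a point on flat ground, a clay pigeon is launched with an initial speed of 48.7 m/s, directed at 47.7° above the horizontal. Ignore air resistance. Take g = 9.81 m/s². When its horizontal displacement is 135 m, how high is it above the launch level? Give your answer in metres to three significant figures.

65.1 m

Resolve: vₓ = 48.70 cos 47.7° = 32.78 m/s and v_y0 = 48.70 sin 47.7° = 36.02 m/s.
Time to reach x = 135 m: t = x/vₓ = 135/32.78 = 4.119 s.
Height: y = v_y0 t − ½ g t² = 36.02 × 4.119 − 4.905 × 4.119² = 148.4 − 83.22 = 65.15 m.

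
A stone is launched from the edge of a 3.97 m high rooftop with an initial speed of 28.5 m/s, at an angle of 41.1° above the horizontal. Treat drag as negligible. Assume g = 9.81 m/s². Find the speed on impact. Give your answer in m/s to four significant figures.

29.84 m/s

Components: vₓ = 28.50 cos 41.1° = 21.48 m/s, v_y0 = 28.50 sin 41.1° = 18.74 m/s.
With up positive and y = 0 at the ground: y(t) = 3.97 + (18.74) t − 4.905 t². Setting y = 0 and taking the positive root: t = [18.74 + √(18.74² + 2·9.81·3.97)] / 9.81 = (18.74 + 20.71) / 9.81 = 4.021 s.
Vertical velocity at impact: v_y = v_y0 − g t = 18.74 − 9.81 × 4.021 = −20.71 m/s.
Speed: |v| = √(vₓ² + v_y²) = √(21.48² + 20.71²) = 29.84 m/s.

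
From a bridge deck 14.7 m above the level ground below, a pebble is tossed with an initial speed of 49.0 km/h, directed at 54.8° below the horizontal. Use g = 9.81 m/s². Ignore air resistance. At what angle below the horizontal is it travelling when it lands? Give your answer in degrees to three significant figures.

68.9°

Convert: 49.0 km/h = 49.0/3.6 = 13.61 m/s.
Horizontal component vₓ = 13.61 cos 54.8° = 7.846 m/s; vertical v_y0 = −11.12 m/s (downward).
Vertical motion (up positive, ground at y = 0): 4.905 t² − (−11.12) t − 14.7 = 0, so t = (−11.12 + √(11.12² + 2·9.81·14.7)) / 9.81 = (−11.12 + 20.30) / 9.81 = 0.9356 s.
At impact: v_y = v_y0 − g t = −20.30 m/s; vₓ = 7.846 m/s.
Angle below horizontal: arctan(|v_y|/vₓ) = arctan(20.30/7.846) = 68.87°.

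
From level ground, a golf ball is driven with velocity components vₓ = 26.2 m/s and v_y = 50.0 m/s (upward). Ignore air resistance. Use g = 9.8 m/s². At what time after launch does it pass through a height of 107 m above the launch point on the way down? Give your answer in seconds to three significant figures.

7.15 s

Height y(t) = 50.00 t − 4.900 t² = 107 gives 4.900 t² − 50.00 t + 107 = 0.
Quadratic formula: t = (50.00 ± √402.80) / 9.80 = (50.00 ± 20.07) / 9.80 → t = 3.054 s or 7.150 s.
The descending-branch root is 7.150 s.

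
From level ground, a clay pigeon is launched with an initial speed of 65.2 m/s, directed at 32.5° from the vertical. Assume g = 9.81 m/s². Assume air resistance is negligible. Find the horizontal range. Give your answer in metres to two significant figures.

Resolve: vₓ = 65.20 sin 32.5° = 35.03 m/s and v_y0 = 65.20 cos 32.5° = 54.99 m/s.
Flight time T = 2 v_y0 / g = 11.21 s.
Horizontal distance R = vₓ T = 35.03 × 11.21 = 392.7 m.

390 m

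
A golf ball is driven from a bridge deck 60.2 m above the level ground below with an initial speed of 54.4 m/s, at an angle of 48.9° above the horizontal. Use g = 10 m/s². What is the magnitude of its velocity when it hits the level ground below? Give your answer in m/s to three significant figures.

64.5 m/s

Resolve: vₓ = 54.40 cos 48.9° = 35.76 m/s and v_y0 = 54.40 sin 48.9° = 40.99 m/s.
Vertical motion (up positive, ground at y = 0): 5.000 t² − (40.99) t − 60.2 = 0, so t = (40.99 + √(40.99² + 2·10.0·60.2)) / 10.0 = (40.99 + 53.71) / 10.0 = 9.470 s.
Vertical velocity at impact: v_y = v_y0 − g t = 40.99 − 10.0 × 9.470 = −53.71 m/s.
Speed: |v| = √(vₓ² + v_y²) = √(35.76² + 53.71²) = 64.52 m/s.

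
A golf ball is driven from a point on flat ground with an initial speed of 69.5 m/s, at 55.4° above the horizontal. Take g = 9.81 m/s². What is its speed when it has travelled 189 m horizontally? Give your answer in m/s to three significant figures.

Resolve: vₓ = 69.50 cos 55.4° = 39.47 m/s and v_y0 = 69.50 sin 55.4° = 57.21 m/s.
Time to reach x = 189 m: t = x/vₓ = 189/39.47 = 4.789 s.
Vertical velocity there: v_y = v_y0 − g t = 57.21 − 9.81 × 4.789 = 10.23 m/s.
Speed: √(vₓ² + v_y²) = √(39.47² + 10.23²) = 40.77 m/s.

40.8 m/s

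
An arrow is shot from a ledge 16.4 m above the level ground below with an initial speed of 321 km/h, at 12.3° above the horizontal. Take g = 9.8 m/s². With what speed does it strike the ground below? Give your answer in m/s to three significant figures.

Convert: 321 km/h = 321/3.6 = 89.17 m/s.
vₓ = 89.17 cos 12.3° = 87.12 m/s; v_y0 = 89.17 sin 12.3° = 19.00 m/s.
Vertical motion (up positive, ground at y = 0): 4.900 t² − (19.00) t − 16.4 = 0, so t = (19.00 + √(19.00² + 2·9.80·16.4)) / 9.80 = (19.00 + 26.12) / 9.80 = 4.604 s.
Vertical velocity at impact: v_y = v_y0 − g t = 19.00 − 9.80 × 4.604 = −26.12 m/s.
Speed: |v| = √(vₓ² + v_y²) = √(87.12² + 26.12²) = 90.95 m/s.

91.0 m/s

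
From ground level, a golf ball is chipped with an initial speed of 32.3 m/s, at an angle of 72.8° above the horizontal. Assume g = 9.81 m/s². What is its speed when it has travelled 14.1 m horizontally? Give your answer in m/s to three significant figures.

Components: vₓ = 32.30 cos 72.8° = 9.551 m/s, v_y0 = 32.30 sin 72.8° = 30.86 m/s.
At x = 14.1 m, t = x/vₓ = 14.1/9.551 = 1.476 s.
Vertical velocity there: v_y = v_y0 − g t = 30.86 − 9.81 × 1.476 = 16.37 m/s.
Speed: √(vₓ² + v_y²) = √(9.551² + 16.37²) = 18.96 m/s.

19.0 m/s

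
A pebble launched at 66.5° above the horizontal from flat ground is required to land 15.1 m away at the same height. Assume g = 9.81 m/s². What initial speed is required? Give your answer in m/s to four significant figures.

Level-ground range: R = v₀² sin(2θ)/g, so v₀ = √(gR / sin 2θ).
v₀ = √(9.81 × 15.1 / sin 133.0°) = √(148.1 / 0.7314) = √202.54 = 14.23 m/s.

14.23 m/s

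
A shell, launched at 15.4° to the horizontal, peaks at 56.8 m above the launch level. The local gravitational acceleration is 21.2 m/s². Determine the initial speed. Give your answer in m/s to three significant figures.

185 m/s

At the peak v_y = 0, so v_y0 = √(2gH) = √(2 × 21.2 × 56.8) = 49.07 m/s.
v_y0 = v₀ sin θ ⇒ v₀ = 49.07 / sin 15.4° = 184.8 m/s.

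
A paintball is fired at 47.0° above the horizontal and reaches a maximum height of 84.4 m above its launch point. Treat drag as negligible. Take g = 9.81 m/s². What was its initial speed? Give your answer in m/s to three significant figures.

55.6 m/s

At the peak v_y = 0, so v_y0 = √(2gH) = √(2 × 9.81 × 84.4) = 40.69 m/s.
v_y0 = v₀ sin θ ⇒ v₀ = 40.69 / sin 47.0° = 55.64 m/s.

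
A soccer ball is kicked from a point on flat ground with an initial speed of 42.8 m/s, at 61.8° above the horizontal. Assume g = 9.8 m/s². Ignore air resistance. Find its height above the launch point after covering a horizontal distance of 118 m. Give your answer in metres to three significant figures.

53.3 m

Horizontal component vₓ = 42.80 cos 61.8° = 20.23 m/s; vertical v_y0 = 42.80 sin 61.8° = 37.72 m/s.
Time to reach x = 118 m: t = x/vₓ = 118/20.23 = 5.834 s.
Height: y = v_y0 t − ½ g t² = 37.72 × 5.834 − 4.900 × 5.834² = 220.1 − 166.8 = 53.28 m.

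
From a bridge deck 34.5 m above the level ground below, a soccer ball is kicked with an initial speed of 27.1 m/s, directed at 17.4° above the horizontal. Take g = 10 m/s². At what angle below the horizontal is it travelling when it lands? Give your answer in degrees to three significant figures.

46.7°

Resolve: vₓ = 27.10 cos 17.4° = 25.86 m/s and v_y0 = 27.10 sin 17.4° = 8.104 m/s.
The projectile lands when y = 34.5 + (8.104) t − ½·10.0·t² = 0. Positive root: t = (8.104 + √(8.104² + 2·10.0·34.5)) / 10.0 = (8.104 + 27.49) / 10.0 = 3.559 s.
At impact: v_y = v_y0 − g t = −27.49 m/s; vₓ = 25.86 m/s.
Angle below horizontal: arctan(|v_y|/vₓ) = arctan(27.49/25.86) = 46.75°.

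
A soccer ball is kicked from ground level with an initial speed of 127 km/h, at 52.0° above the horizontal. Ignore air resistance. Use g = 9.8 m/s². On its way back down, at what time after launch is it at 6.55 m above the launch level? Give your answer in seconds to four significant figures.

5.427 s

Convert: 127 km/h = 127/3.6 = 35.28 m/s.
vₓ = 35.28 cos 52.0° = 21.72 m/s; v_y0 = 35.28 sin 52.0° = 27.80 m/s.
Height y(t) = 27.80 t − 4.900 t² = 6.55 gives 4.900 t² − 27.80 t + 6.55 = 0.
t = [27.80 ± √(27.80² − 2·9.80·6.55)] / 9.80 = (27.80 ± 25.39) / 9.80, so t = 0.2463 s or t = 5.427 s.
The descending-branch root is 5.427 s.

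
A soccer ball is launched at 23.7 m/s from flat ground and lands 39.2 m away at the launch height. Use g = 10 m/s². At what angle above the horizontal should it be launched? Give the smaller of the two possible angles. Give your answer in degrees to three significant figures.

22.1°

From R = (v₀²/g) sin 2θ: sin 2θ = 10.0 × 39.2 / 561.69 = 0.6979.
2θ = 44.26° or 180° − 44.26° = 135.7°, so θ = 22.13° or 67.87°.
The smaller angle is 22.13°.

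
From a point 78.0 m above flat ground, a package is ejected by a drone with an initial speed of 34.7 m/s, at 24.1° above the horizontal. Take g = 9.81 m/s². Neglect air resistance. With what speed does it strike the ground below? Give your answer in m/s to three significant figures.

vₓ = 34.70 cos 24.1° = 31.68 m/s; v_y0 = 34.70 sin 24.1° = 14.17 m/s.
Vertical motion (up positive, ground at y = 0): 4.905 t² − (14.17) t − 78.0 = 0, so t = (14.17 + √(14.17² + 2·9.81·78.0)) / 9.81 = (14.17 + 41.61) / 9.81 = 5.686 s.
Vertical velocity at impact: v_y = v_y0 − g t = 14.17 − 9.81 × 5.686 = −41.61 m/s.
Speed: |v| = √(vₓ² + v_y²) = √(31.68² + 41.61²) = 52.29 m/s.

52.3 m/s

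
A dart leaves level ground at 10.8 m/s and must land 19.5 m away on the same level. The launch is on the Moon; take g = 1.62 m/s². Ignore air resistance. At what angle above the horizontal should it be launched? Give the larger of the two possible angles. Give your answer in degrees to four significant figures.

82.14°

Level-ground range R = v₀² sin(2θ)/g ⇒ sin(2θ) = gR/v₀² = 1.62 × 19.5 / 10.8² = 0.2708.
2θ = 15.71° or 180° − 15.71° = 164.3°, so θ = 7.857° or 82.14°.
The larger angle is 82.14°.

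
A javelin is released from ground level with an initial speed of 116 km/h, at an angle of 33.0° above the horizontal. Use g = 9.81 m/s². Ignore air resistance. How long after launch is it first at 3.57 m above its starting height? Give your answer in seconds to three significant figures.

Convert: 116 km/h = 116/3.6 = 32.22 m/s.
Horizontal component vₓ = 32.22 cos 33.0° = 27.02 m/s; vertical v_y0 = 32.22 sin 33.0° = 17.55 m/s.
Set y = v_y0 t − ½ g t² = 3.57: 4.905 t² − 17.55 t + 3.57 = 0.
t = [17.55 ± √(17.55² − 2·9.81·3.57)] / 9.81 = (17.55 ± 15.43) / 9.81, so t = 0.2165 s or t = 3.361 s.
The first (ascending) time is 0.2165 s.

0.217 s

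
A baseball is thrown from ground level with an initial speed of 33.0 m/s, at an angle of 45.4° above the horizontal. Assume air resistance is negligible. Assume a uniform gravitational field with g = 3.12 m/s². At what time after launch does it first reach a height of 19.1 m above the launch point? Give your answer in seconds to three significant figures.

0.862 s

Horizontal component vₓ = 33.00 cos 45.4° = 23.17 m/s; vertical v_y0 = 33.00 sin 45.4° = 23.50 m/s.
Height y(t) = 23.50 t − 1.560 t² = 19.1 gives 1.560 t² − 23.50 t + 19.1 = 0.
t = [23.50 ± √(23.50² − 2·3.12·19.1)] / 3.12 = (23.50 ± 20.81) / 3.12, so t = 0.8622 s or t = 14.20 s.
The first (ascending) time is 0.8622 s.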